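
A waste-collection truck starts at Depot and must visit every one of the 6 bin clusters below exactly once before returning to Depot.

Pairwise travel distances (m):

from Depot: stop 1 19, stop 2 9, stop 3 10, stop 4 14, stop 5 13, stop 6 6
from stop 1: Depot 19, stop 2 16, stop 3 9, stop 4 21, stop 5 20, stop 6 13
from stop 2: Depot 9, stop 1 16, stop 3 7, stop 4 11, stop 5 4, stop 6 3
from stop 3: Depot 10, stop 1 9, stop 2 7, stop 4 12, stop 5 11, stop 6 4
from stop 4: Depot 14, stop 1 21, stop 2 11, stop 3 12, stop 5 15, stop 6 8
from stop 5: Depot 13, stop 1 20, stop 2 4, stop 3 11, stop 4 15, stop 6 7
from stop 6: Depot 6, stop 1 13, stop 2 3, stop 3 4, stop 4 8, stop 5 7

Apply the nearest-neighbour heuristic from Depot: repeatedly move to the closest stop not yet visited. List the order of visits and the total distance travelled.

Total distance 68 m via the nearest-neighbour route Depot → stop 6 → stop 2 → stop 5 → stop 3 → stop 1 → stop 4 → Depot.

Depot → [stop 6:6 / stop 2:9 / stop 3:10 / stop 5:13 / stop 4:14 / stop 1:19] → stop 6 (6)
stop 6 → [stop 2:3 / stop 3:4 / stop 5:7 / stop 4:8 / stop 1:13] → stop 2 (3)
stop 2 → [stop 5:4 / stop 3:7 / stop 4:11 / stop 1:16] → stop 5 (4)
stop 5 → [stop 3:11 / stop 4:15 / stop 1:20] → stop 3 (11)
stop 3 → [stop 1:9 / stop 4:12] → stop 1 (9)
stop 1 → [stop 4:21] → stop 4 (21)
Return stop 4→Depot: 14.
Total = 6 + 3 + 4 + 11 + 9 + 21 + 14 = 68.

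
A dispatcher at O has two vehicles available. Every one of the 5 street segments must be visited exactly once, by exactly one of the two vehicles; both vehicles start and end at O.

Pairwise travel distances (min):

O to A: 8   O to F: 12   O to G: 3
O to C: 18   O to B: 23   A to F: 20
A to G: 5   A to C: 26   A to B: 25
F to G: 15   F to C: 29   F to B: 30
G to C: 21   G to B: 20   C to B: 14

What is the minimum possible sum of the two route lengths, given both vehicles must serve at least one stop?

Check every non-empty split of the stops between the two vehicles; for each half take its own optimal tour:
  {A} + {F, G, C, B}: 16 + 78 = 94
  {F} + {A, G, C, B}: 24 + 65 = 89
  {A, F} + {G, C, B}: 40 + 55 = 95
  {G} + {A, F, C, B}: 6 + 88 = 94
  {A, G} + {F, C, B}: 16 + 74 = 90
  {F, G} + {A, C, B}: 30 + 65 = 95
  … (15 splits in total)
Best: vehicle 1 O → F → O = 24; vehicle 2 O → A → G → B → C → O = 65; combined 89.

89 min — the smallest possible combined total.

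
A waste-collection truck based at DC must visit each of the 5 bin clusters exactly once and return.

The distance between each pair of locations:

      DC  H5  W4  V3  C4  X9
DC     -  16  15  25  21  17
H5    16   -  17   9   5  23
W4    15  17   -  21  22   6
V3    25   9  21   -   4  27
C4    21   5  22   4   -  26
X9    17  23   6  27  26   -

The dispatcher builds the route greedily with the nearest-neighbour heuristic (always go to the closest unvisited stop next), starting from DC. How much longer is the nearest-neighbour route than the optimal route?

From DC: W4=15, H5=16, X9=17, C4=21, V3=25 → choose W4 (15).
From W4: X9=6, H5=17, V3=21, C4=22 → choose X9 (6).
From X9: H5=23, C4=26, V3=27 → choose H5 (23).
From H5: C4=5, V3=9 → choose C4 (5).
From C4: V3=4 → choose V3 (4).
NN route DC → W4 → X9 → H5 → C4 → V3 → DC costs 78.
Optimal: DC → H5 → C4 → V3 → W4 → X9 → DC costs 69 (by enumerating all 60 distinct tours).
Excess = 78 − 69 = 9.

Excess over optimum: 9.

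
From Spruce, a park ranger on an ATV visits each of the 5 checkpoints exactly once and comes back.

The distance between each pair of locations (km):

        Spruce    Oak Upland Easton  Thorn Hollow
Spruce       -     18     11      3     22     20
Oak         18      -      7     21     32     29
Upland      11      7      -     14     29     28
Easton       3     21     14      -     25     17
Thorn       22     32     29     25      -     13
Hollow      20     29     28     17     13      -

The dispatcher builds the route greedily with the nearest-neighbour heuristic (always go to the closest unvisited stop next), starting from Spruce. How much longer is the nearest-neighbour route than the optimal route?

Spruce: Easton=3, Upland=11, Oak=18, Hollow=20, Thorn=22 ⇒ Easton
Easton: Upland=14, Hollow=17, Oak=21, Thorn=25 ⇒ Upland
Upland: Oak=7, Hollow=28, Thorn=29 ⇒ Oak
Oak: Hollow=29, Thorn=32 ⇒ Hollow
Hollow: Thorn=13 ⇒ Thorn
NN route Spruce → Easton → Upland → Oak → Hollow → Thorn → Spruce costs 88.
Optimal: Spruce → Upland → Oak → Thorn → Hollow → Easton → Spruce costs 83 (by enumerating all 60 distinct tours).
Excess = 88 − 83 = 5.

Excess over optimum: 5 km.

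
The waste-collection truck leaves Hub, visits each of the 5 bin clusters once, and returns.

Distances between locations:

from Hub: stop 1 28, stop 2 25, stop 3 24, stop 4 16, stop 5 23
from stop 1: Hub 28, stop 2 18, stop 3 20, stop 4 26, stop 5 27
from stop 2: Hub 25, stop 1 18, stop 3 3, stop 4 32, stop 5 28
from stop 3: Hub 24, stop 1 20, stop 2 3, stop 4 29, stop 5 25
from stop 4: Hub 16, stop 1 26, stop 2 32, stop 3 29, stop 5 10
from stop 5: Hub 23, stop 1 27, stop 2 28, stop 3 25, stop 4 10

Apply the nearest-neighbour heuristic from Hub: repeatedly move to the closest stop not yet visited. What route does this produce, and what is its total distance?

From Hub: distances to unvisited — stop 4=16, stop 5=23, stop 3=24, stop 2=25, stop 1=28. Nearest is stop 4 (16).
From stop 4: distances to unvisited — stop 5=10, stop 1=26, stop 3=29, stop 2=32. Nearest is stop 5 (10).
From stop 5: distances to unvisited — stop 3=25, stop 1=27, stop 2=28. Nearest is stop 3 (25).
From stop 3: distances to unvisited — stop 2=3, stop 1=20. Nearest is stop 2 (3).
From stop 2: distances to unvisited — stop 1=18. Nearest is stop 1 (18).
Return stop 1→Hub: 28.
Total = 16 + 10 + 25 + 3 + 18 + 28 = 100.

Nearest-neighbour total = 100; route Hub → stop 4 → stop 5 → stop 3 → stop 2 → stop 1 → Hub.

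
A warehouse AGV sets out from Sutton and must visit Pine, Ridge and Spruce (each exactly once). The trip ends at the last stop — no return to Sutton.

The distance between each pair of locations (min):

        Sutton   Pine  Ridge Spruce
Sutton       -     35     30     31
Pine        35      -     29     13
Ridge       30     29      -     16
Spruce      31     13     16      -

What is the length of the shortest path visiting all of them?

Minimum one-way distance = 59 min.

There are 3! = 6 possible orderings.
Sutton → Pine → Ridge → Spruce: 35+29+16 = 80
Sutton → Pine → Spruce → Ridge: 35+13+16 = 64
Sutton → Ridge → Pine → Spruce: 30+29+13 = 72
Sutton → Ridge → Spruce → Pine: 30+16+13 = 59
Sutton → Spruce → Pine → Ridge: 31+13+29 = 73
Sutton → Spruce → Ridge → Pine: 31+16+29 = 76
The minimum is 59.
One shortest path: Sutton → Ridge → Spruce → Pine.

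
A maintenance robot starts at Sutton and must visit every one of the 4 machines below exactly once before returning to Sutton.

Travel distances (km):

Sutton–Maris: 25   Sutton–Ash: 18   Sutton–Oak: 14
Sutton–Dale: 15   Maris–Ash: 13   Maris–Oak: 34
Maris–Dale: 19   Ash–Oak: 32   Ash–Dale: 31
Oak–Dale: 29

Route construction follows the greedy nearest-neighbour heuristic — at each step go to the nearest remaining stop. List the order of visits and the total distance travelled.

Sutton → [Oak:14 / Dale:15 / Ash:18 / Maris:25] → Oak (14)
Oak → [Dale:29 / Ash:32 / Maris:34] → Dale (29)
Dale → [Maris:19 / Ash:31] → Maris (19)
Maris → [Ash:13] → Ash (13)
Return Ash→Sutton: 18.
Total = 14 + 29 + 19 + 13 + 18 = 93.

93 km along Sutton → Oak → Dale → Maris → Ash → Sutton.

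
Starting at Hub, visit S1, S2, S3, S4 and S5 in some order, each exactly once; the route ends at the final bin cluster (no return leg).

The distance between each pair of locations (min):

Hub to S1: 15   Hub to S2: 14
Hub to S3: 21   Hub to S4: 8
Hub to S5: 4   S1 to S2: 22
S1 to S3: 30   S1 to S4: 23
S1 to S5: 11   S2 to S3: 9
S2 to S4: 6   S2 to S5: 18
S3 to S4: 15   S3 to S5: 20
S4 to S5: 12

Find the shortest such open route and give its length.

There are 5! = 120 possible orderings.
Hub → S1 → S2 → S3 → S4 → S5: 15+22+9+15+12 = 73
Hub → S1 → S2 → S3 → S5 → S4: 15+22+9+20+12 = 78
Hub → S1 → S2 → S4 → S3 → S5: 15+22+6+15+20 = 78
Hub → S1 → S2 → S4 → S5 → S3: 15+22+6+12+20 = 75
Hub → S1 → S2 → S5 → S3 → S4: 15+22+18+20+15 = 90
Hub → S1 → S2 → S5 → S4 → S3: 15+22+18+12+15 = 82
Hub → S1 → S3 → S2 → S4 → S5: 15+30+9+6+12 = 72
Hub → S1 → S3 → S2 → S5 → S4: 15+30+9+18+12 = 84
Hub → S1 → S3 → S4 → S2 → S5: 15+30+15+6+18 = 84
Hub → S1 → S3 → S4 → S5 → S2: 15+30+15+12+18 = 90
Hub → S1 → S3 → S5 → S2 → S4: 15+30+20+18+6 = 89
Hub → S1 → S3 → S5 → S4 → S2: 15+30+20+12+6 = 83
Hub → S1 → S4 → S2 → S3 → S5: 15+23+6+9+20 = 73
Hub → S1 → S4 → S2 → S5 → S3: 15+23+6+18+20 = 82
… (106 more)
Hub → S1 → S5 → S4 → S2 → S3: 15+11+12+6+9 = 53  ← best
The minimum is 53.
One shortest path: Hub → S1 → S5 → S4 → S2 → S3.

Minimum one-way distance = 53 min.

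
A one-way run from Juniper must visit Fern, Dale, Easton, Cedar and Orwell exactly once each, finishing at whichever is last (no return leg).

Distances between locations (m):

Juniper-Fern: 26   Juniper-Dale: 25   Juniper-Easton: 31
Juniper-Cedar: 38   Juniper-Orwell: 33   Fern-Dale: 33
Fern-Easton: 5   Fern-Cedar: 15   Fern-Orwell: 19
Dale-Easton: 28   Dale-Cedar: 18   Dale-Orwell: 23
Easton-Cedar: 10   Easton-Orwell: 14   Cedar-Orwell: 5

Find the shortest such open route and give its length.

There are 5! = 120 possible orderings.
Juniper→Fern→Dale→Easton→Cedar→Orwell: 26+33+28+10+5 = 102
Juniper→Fern→Dale→Easton→Orwell→Cedar: 26+33+28+14+5 = 106
Juniper→Fern→Dale→Cedar→Easton→Orwell: 26+33+18+10+14 = 101
Juniper→Fern→Dale→Cedar→Orwell→Easton: 26+33+18+5+14 = 96
Juniper→Fern→Dale→Orwell→Easton→Cedar: 26+33+23+14+10 = 106
Juniper→Fern→Dale→Orwell→Cedar→Easton: 26+33+23+5+10 = 97
Juniper→Fern→Easton→Dale→Cedar→Orwell: 26+5+28+18+5 = 82
Juniper→Fern→Easton→Dale→Orwell→Cedar: 26+5+28+23+5 = 87
Juniper→Fern→Easton→Cedar→Dale→Orwell: 26+5+10+18+23 = 82
Juniper→Fern→Easton→Cedar→Orwell→Dale: 26+5+10+5+23 = 69
Juniper→Fern→Easton→Orwell→Dale→Cedar: 26+5+14+23+18 = 86
Juniper→Fern→Easton→Orwell→Cedar→Dale: 26+5+14+5+18 = 68
Juniper→Fern→Cedar→Dale→Easton→Orwell: 26+15+18+28+14 = 101
Juniper→Fern→Cedar→Dale→Orwell→Easton: 26+15+18+23+14 = 96
… (106 more)
Juniper→Dale→Cedar→Orwell→Easton→Fern: 25+18+5+14+5 = 67  ← best
The minimum is 67.
One shortest path: Juniper → Dale → Cedar → Orwell → Easton → Fern.

67 m — the minimum one-way total.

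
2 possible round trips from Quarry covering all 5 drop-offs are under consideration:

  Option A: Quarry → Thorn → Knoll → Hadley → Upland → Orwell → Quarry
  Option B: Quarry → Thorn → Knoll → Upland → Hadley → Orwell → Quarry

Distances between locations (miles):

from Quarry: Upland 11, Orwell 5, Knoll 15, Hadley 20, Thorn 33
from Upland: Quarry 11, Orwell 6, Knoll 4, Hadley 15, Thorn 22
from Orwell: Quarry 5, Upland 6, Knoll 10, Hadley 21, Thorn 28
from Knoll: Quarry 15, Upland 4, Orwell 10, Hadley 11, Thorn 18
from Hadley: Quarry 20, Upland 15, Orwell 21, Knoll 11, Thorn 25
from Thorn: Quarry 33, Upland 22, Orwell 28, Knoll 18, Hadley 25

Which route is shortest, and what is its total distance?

Shortest is Option A, total 88 miles.

Option A: 33 + 18 + 11 + 15 + 6 + 5 = 88
Option B: 33 + 18 + 4 + 15 + 21 + 5 = 96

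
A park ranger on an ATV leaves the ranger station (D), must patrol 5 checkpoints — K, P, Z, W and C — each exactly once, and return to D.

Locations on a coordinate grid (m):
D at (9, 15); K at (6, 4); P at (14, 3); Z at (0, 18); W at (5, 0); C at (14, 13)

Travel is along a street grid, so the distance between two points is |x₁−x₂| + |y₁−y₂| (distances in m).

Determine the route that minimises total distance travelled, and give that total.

66 m — the shortest possible round trip.

There are 60 distinct closed tours to check (reversals are equivalent).
D → K → P → Z → W → C → D: 14+9+29+23+22+7 = 104
D → K → P → Z → C → W → D: 14+9+29+19+22+19 = 112
D → K → P → W → Z → C → D: 14+9+12+23+19+7 = 84
D → K → P → W → C → Z → D: 14+9+12+22+19+12 = 88
D → K → P → C → Z → W → D: 14+9+10+19+23+19 = 94
D → K → P → C → W → Z → D: 14+9+10+22+23+12 = 90
D → K → Z → P → W → C → D: 14+20+29+12+22+7 = 104
D → K → Z → P → C → W → D: 14+20+29+10+22+19 = 114
D → K → Z → W → P → C → D: 14+20+23+12+10+7 = 86
D → K → Z → W → C → P → D: 14+20+23+22+10+17 = 106
D → K → Z → C → P → W → D: 14+20+19+10+12+19 = 94
D → K → Z → C → W → P → D: 14+20+19+22+12+17 = 104
D → K → W → P → Z → C → D: 14+5+12+29+19+7 = 86
D → K → W → P → C → Z → D: 14+5+12+10+19+12 = 72
… (46 more)
D → Z → K → W → P → C → D: 12+20+5+12+10+7 = 66  ← best
The minimum is 66.
One optimal route: D → Z → K → W → P → C → D (or its reverse).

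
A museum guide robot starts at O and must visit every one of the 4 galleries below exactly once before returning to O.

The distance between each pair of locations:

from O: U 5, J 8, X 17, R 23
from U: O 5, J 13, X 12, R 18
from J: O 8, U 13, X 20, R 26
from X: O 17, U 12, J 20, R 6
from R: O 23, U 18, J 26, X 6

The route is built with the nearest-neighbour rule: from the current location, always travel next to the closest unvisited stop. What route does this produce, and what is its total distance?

57 along O → U → X → R → J → O.

O → [U:5 / J:8 / X:17 / R:23] → U (5)
U → [X:12 / J:13 / R:18] → X (12)
X → [R:6 / J:20] → R (6)
R → [J:26] → J (26)
Return J→O: 8.
Total = 5 + 12 + 6 + 26 + 8 = 57.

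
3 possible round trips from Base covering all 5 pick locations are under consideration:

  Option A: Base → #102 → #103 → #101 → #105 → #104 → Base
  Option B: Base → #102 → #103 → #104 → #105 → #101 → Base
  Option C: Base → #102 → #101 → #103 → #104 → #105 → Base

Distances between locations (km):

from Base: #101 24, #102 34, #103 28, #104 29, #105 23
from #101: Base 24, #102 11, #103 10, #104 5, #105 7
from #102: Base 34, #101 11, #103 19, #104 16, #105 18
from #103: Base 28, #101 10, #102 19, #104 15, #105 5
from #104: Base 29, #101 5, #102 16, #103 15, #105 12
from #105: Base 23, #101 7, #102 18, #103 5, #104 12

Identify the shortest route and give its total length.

105 km — Option C is the shortest.

Option A: 34 + 19 + 10 + 7 + 12 + 29 = 111
Option B: 34 + 19 + 15 + 12 + 7 + 24 = 111
Option C: 34 + 11 + 10 + 15 + 12 + 23 = 105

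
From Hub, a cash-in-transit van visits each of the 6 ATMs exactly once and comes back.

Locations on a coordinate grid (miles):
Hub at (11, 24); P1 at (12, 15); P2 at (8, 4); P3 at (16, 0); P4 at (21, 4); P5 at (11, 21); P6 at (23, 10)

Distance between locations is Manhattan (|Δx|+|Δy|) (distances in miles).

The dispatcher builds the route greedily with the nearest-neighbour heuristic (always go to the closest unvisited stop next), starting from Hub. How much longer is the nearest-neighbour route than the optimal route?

2 miles longer than the optimal tour.

Hub: P5=3, P1=10, P2=23, P6=26, P3=29, P4=30 ⇒ P5
P5: P1=7, P2=20, P6=23, P3=26, P4=27 ⇒ P1
P1: P2=15, P6=16, P3=19, P4=20 ⇒ P2
P2: P3=12, P4=13, P6=21 ⇒ P3
P3: P4=9, P6=17 ⇒ P4
P4: P6=8 ⇒ P6
NN route Hub → P5 → P1 → P2 → P3 → P4 → P6 → Hub costs 80.
Optimal: Hub → P1 → P6 → P4 → P3 → P2 → P5 → Hub costs 78 (by enumerating all 360 distinct tours).
Excess = 80 − 78 = 2.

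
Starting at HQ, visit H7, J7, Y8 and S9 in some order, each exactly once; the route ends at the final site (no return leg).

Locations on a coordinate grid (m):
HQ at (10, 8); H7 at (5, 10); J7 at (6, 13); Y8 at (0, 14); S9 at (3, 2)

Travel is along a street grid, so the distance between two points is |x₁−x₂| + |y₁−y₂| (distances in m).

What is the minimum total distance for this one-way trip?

Minimum one-way distance = 33 m.

There are 4! = 24 possible orderings.
HQ - H7 - J7 - Y8 - S9: 7+4+7+15 = 33
HQ - H7 - J7 - S9 - Y8: 7+4+14+15 = 40
HQ - H7 - Y8 - J7 - S9: 7+9+7+14 = 37
HQ - H7 - Y8 - S9 - J7: 7+9+15+14 = 45
HQ - H7 - S9 - J7 - Y8: 7+10+14+7 = 38
HQ - H7 - S9 - Y8 - J7: 7+10+15+7 = 39
HQ - J7 - H7 - Y8 - S9: 9+4+9+15 = 37
HQ - J7 - H7 - S9 - Y8: 9+4+10+15 = 38
HQ - J7 - Y8 - H7 - S9: 9+7+9+10 = 35
HQ - J7 - Y8 - S9 - H7: 9+7+15+10 = 41
HQ - J7 - S9 - H7 - Y8: 9+14+10+9 = 42
HQ - J7 - S9 - Y8 - H7: 9+14+15+9 = 47
HQ - Y8 - H7 - J7 - S9: 16+9+4+14 = 43
HQ - Y8 - H7 - S9 - J7: 16+9+10+14 = 49
… (10 more)
The minimum is 33.
One shortest path: HQ → H7 → J7 → Y8 → S9.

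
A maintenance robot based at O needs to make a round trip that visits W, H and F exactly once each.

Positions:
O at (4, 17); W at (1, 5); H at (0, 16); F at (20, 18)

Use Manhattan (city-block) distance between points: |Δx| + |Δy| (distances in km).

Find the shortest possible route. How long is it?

O - W - H - F - O: 15+12+22+17 = 66
O - W - F - H - O: 15+32+22+5 = 74
O - H - W - F - O: 5+12+32+17 = 66
The minimum is 66.
One optimal route: O → W → H → F → O (or its reverse).

Shortest round trip = 66 km.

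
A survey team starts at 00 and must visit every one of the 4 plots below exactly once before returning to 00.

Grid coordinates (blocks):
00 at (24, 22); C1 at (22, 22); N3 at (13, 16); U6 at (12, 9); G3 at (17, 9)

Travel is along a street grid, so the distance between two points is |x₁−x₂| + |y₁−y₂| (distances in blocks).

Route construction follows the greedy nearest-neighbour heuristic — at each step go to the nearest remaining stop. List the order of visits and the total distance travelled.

At 00 the remaining stops are C1 2, N3 17, G3 20, U6 25; go to C1.
At C1 the remaining stops are N3 15, G3 18, U6 23; go to N3.
At N3 the remaining stops are U6 8, G3 11; go to U6.
At U6 the remaining stops are G3 5; go to G3.
Return G3→00: 20.
Total = 2 + 15 + 8 + 5 + 20 = 50.

50 blocks along 00 → C1 → N3 → U6 → G3 → 00.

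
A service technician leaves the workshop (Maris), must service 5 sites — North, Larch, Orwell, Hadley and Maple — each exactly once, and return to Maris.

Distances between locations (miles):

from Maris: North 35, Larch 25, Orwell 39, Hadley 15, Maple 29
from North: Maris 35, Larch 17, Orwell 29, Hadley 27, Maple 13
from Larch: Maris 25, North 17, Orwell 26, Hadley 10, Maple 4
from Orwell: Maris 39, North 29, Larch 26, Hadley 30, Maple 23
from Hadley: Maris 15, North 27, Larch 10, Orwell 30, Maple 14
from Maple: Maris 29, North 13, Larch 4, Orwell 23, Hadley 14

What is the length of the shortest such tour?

There are 60 distinct closed tours to check (reversals are equivalent).
Maris - North - Larch - Orwell - Hadley - Maple - Maris: 35+17+26+30+14+29 = 151
Maris - North - Larch - Orwell - Maple - Hadley - Maris: 35+17+26+23+14+15 = 130
Maris - North - Larch - Hadley - Orwell - Maple - Maris: 35+17+10+30+23+29 = 144
Maris - North - Larch - Hadley - Maple - Orwell - Maris: 35+17+10+14+23+39 = 138
Maris - North - Larch - Maple - Orwell - Hadley - Maris: 35+17+4+23+30+15 = 124
Maris - North - Larch - Maple - Hadley - Orwell - Maris: 35+17+4+14+30+39 = 139
Maris - North - Orwell - Larch - Hadley - Maple - Maris: 35+29+26+10+14+29 = 143
Maris - North - Orwell - Larch - Maple - Hadley - Maris: 35+29+26+4+14+15 = 123
Maris - North - Orwell - Hadley - Larch - Maple - Maris: 35+29+30+10+4+29 = 137
Maris - North - Orwell - Hadley - Maple - Larch - Maris: 35+29+30+14+4+25 = 137
Maris - North - Orwell - Maple - Larch - Hadley - Maris: 35+29+23+4+10+15 = 116
Maris - North - Orwell - Maple - Hadley - Larch - Maris: 35+29+23+14+10+25 = 136
Maris - North - Hadley - Larch - Orwell - Maple - Maris: 35+27+10+26+23+29 = 150
Maris - North - Hadley - Larch - Maple - Orwell - Maris: 35+27+10+4+23+39 = 138
… (46 more)
Maris - Orwell - North - Maple - Larch - Hadley - Maris: 39+29+13+4+10+15 = 110  ← best
The minimum is 110.
One optimal route: Maris → Orwell → North → Maple → Larch → Hadley → Maris (or its reverse).

Shortest round trip = 110 miles.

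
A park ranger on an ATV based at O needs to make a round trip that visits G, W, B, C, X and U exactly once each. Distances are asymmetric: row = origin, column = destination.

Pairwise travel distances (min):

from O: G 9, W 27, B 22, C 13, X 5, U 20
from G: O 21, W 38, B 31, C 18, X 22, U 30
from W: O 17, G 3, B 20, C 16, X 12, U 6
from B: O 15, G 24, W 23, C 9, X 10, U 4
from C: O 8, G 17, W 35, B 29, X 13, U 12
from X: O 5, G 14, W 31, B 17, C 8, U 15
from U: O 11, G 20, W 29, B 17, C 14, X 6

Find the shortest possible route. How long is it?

84 min — the shortest possible round trip.

O-G-W-B-C-X-U-O: 9+38+20+9+13+15+11 = 115
O-G-W-B-C-U-X-O: 9+38+20+9+12+6+5 = 99
O-G-W-B-X-C-U-O: 9+38+20+10+8+12+11 = 108
O-G-W-B-X-U-C-O: 9+38+20+10+15+14+8 = 114
O-G-W-B-U-C-X-O: 9+38+20+4+14+13+5 = 103
O-G-W-B-U-X-C-O: 9+38+20+4+6+8+8 = 93
O-G-W-C-B-X-U-O: 9+38+16+29+10+15+11 = 128
O-G-W-C-B-U-X-O: 9+38+16+29+4+6+5 = 107
… (712 more)
O-X-B-U-W-G-C-O: 5+17+4+29+3+18+8 = 84  ← best
The minimum is 84.
One optimal route: O → X → B → U → W → G → C → O.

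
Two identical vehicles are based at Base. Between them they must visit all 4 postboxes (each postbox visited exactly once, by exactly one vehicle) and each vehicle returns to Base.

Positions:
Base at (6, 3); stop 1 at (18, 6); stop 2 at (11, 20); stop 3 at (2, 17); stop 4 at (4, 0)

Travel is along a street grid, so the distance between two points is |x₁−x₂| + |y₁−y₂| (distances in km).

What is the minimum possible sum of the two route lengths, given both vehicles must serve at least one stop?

Check every non-empty split of the stops between the two vehicles; for each half take its own optimal tour:
  {stop 1} + {stop 2, stop 3, stop 4}: 30 + 58 = 88
  {stop 2} + {stop 1, stop 3, stop 4}: 44 + 66 = 110
  {stop 1, stop 2} + {stop 3, stop 4}: 58 + 42 = 100
  {stop 3} + {stop 1, stop 2, stop 4}: 36 + 68 = 104
  {stop 1, stop 3} + {stop 2, stop 4}: 60 + 54 = 114
  {stop 2, stop 3} + {stop 1, stop 4}: 52 + 40 = 92
  … (7 splits in total)
  {stop 1, stop 2, stop 3} + {stop 4}: 66 + 10 = 76  ← best
Best: vehicle 1 Base → stop 1 → stop 2 → stop 3 → Base = 66; vehicle 2 Base → stop 4 → Base = 10; combined 76.

Minimum combined distance: 76 km.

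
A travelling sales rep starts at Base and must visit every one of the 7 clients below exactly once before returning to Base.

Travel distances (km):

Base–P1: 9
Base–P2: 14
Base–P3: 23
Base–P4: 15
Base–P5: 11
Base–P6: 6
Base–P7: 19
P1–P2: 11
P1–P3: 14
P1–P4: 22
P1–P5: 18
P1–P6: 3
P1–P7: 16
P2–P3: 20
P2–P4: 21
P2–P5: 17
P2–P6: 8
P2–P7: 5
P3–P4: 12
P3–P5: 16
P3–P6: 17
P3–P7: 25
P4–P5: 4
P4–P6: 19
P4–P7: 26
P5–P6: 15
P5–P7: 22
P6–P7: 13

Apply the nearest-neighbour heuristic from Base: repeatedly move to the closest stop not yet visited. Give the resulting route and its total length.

Base → [P6:6 / P1:9 / P5:11 / P2:14 / P4:15 / P7:19 / P3:23] → P6 (6)
P6 → [P1:3 / P2:8 / P7:13 / P5:15 / P3:17 / P4:19] → P1 (3)
P1 → [P2:11 / P3:14 / P7:16 / P5:18 / P4:22] → P2 (11)
P2 → [P7:5 / P5:17 / P3:20 / P4:21] → P7 (5)
P7 → [P5:22 / P3:25 / P4:26] → P5 (22)
P5 → [P4:4 / P3:16] → P4 (4)
P4 → [P3:12] → P3 (12)
Return P3→Base: 23.
Total = 6 + 3 + 11 + 5 + 22 + 4 + 12 + 23 = 86.

86 km along Base → P6 → P1 → P2 → P7 → P5 → P4 → P3 → Base.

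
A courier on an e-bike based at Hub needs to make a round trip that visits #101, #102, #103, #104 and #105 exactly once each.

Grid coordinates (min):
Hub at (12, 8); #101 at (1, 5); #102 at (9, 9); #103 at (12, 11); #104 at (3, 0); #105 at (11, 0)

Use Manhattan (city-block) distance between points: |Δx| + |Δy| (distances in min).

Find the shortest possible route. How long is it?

With 5 stops there are 5!/2 = 60 distinct round trips (a route and its reverse cost the same).
Hub-#101-#102-#103-#104-#105-Hub: 14+12+5+20+8+9 = 68
Hub-#101-#102-#103-#105-#104-Hub: 14+12+5+12+8+17 = 68
Hub-#101-#102-#104-#103-#105-Hub: 14+12+15+20+12+9 = 82
Hub-#101-#102-#104-#105-#103-Hub: 14+12+15+8+12+3 = 64
Hub-#101-#102-#105-#103-#104-Hub: 14+12+11+12+20+17 = 86
Hub-#101-#102-#105-#104-#103-Hub: 14+12+11+8+20+3 = 68
Hub-#101-#103-#102-#104-#105-Hub: 14+17+5+15+8+9 = 68
Hub-#101-#103-#102-#105-#104-Hub: 14+17+5+11+8+17 = 72
Hub-#101-#103-#104-#102-#105-Hub: 14+17+20+15+11+9 = 86
Hub-#101-#103-#104-#105-#102-Hub: 14+17+20+8+11+4 = 74
Hub-#101-#103-#105-#102-#104-Hub: 14+17+12+11+15+17 = 86
Hub-#101-#103-#105-#104-#102-Hub: 14+17+12+8+15+4 = 70
Hub-#101-#104-#102-#103-#105-Hub: 14+7+15+5+12+9 = 62
Hub-#101-#104-#102-#105-#103-Hub: 14+7+15+11+12+3 = 62
… (46 more)
Hub-#103-#102-#101-#104-#105-Hub: 3+5+12+7+8+9 = 44  ← best
The minimum is 44.
One optimal route: Hub → #103 → #102 → #101 → #104 → #105 → Hub (or its reverse).

44 min — the shortest possible round trip.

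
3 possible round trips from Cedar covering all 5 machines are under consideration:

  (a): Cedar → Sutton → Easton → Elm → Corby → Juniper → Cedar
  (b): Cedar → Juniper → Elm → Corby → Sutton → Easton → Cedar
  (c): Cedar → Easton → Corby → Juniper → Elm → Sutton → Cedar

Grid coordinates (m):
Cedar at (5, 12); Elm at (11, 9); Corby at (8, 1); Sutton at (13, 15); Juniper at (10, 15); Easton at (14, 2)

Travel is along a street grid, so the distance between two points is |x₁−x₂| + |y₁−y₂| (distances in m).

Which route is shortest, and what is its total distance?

Shortest is (c), total 68 m.

(a): 11 + 14 + 10 + 11 + 16 + 8 = 70
(b): 8 + 7 + 11 + 19 + 14 + 19 = 78
(c): 19 + 7 + 16 + 7 + 8 + 11 = 68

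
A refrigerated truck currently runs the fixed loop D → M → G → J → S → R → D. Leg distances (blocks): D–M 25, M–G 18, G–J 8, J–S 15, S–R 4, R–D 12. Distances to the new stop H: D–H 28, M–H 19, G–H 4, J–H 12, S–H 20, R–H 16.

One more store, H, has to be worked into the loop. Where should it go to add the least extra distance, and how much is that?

+5 blocks — insert H between M and G.

Insertion cost between consecutive stops i–j is d(i,H) + d(H,j) − d(i,j):
  between D and M: 28 + 19 − 25 = 22
  between M and G: 19 + 4 − 18 = 5
  between G and J: 4 + 12 − 8 = 8
  between J and S: 12 + 20 − 15 = 17
  between S and R: 20 + 16 − 4 = 32
  between R and D: 16 + 28 − 12 = 32
Cheapest insertion is between M and G, adding 5.
New total = 82 + 5 = 87.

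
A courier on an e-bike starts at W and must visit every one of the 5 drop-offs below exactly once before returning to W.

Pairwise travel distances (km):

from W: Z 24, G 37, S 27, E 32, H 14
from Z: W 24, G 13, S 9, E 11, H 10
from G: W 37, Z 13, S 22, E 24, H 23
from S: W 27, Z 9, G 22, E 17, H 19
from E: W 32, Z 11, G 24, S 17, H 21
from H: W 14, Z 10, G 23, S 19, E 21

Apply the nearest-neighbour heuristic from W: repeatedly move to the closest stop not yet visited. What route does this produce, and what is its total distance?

Nearest-neighbour total = 111 km; route W → H → Z → S → E → G → W.

W → [H:14 / Z:24 / S:27 / E:32 / G:37] → H (14)
H → [Z:10 / S:19 / E:21 / G:23] → Z (10)
Z → [S:9 / E:11 / G:13] → S (9)
S → [E:17 / G:22] → E (17)
E → [G:24] → G (24)
Return G→W: 37.
Total = 14 + 10 + 9 + 17 + 24 + 37 = 111.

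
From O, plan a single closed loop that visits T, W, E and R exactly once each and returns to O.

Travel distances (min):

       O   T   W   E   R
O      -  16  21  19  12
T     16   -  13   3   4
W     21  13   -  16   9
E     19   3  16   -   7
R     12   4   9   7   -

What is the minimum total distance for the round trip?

Shortest round trip = 56 min.

With 4 stops there are 4!/2 = 12 distinct round trips (a route and its reverse cost the same).
O → T → W → E → R → O: 16+13+16+7+12 = 64
O → T → W → R → E → O: 16+13+9+7+19 = 64
O → T → E → W → R → O: 16+3+16+9+12 = 56
O → T → E → R → W → O: 16+3+7+9+21 = 56
O → T → R → W → E → O: 16+4+9+16+19 = 64
O → T → R → E → W → O: 16+4+7+16+21 = 64
O → W → T → E → R → O: 21+13+3+7+12 = 56
O → W → T → R → E → O: 21+13+4+7+19 = 64
O → W → E → T → R → O: 21+16+3+4+12 = 56
O → W → R → T → E → O: 21+9+4+3+19 = 56
O → E → T → W → R → O: 19+3+13+9+12 = 56
O → E → W → T → R → O: 19+16+13+4+12 = 64
The minimum is 56.
One optimal route: O → T → E → W → R → O (or its reverse).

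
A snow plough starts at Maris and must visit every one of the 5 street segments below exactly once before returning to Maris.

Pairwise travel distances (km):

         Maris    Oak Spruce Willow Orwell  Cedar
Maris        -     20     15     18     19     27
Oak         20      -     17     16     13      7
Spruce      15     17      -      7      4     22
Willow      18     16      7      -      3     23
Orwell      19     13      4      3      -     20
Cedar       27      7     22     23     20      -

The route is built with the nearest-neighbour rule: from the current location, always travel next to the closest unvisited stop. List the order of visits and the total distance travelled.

72 km along Maris → Spruce → Orwell → Willow → Oak → Cedar → Maris.

Maris → [Spruce:15 / Willow:18 / Orwell:19 / Oak:20 / Cedar:27] → Spruce (15)
Spruce → [Orwell:4 / Willow:7 / Oak:17 / Cedar:22] → Orwell (4)
Orwell → [Willow:3 / Oak:13 / Cedar:20] → Willow (3)
Willow → [Oak:16 / Cedar:23] → Oak (16)
Oak → [Cedar:7] → Cedar (7)
Return Cedar→Maris: 27.
Total = 15 + 4 + 3 + 16 + 7 + 27 = 72.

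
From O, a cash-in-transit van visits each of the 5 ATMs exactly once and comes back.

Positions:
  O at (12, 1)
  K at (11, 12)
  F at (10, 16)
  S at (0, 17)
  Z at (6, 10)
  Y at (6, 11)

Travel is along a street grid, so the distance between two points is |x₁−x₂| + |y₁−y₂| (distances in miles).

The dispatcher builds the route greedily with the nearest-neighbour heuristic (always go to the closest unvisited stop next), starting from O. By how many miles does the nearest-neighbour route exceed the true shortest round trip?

O: K=12, Z=15, Y=16, F=17, S=28 ⇒ K
K: F=5, Y=6, Z=7, S=16 ⇒ F
F: Y=9, Z=10, S=11 ⇒ Y
Y: Z=1, S=12 ⇒ Z
Z: S=13 ⇒ S
NN route O → K → F → Y → Z → S → O costs 68.
Optimal: O → K → F → S → Y → Z → O costs 56 (by enumerating all 60 distinct tours).
Excess = 68 − 56 = 12.

The nearest-neighbour route is 12 miles longer than optimal.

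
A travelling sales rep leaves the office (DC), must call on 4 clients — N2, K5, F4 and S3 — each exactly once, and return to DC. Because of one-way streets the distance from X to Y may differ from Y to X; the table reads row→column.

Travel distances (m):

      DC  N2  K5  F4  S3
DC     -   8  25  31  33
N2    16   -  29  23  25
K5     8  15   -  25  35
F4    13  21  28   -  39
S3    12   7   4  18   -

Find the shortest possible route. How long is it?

Shortest round trip = 75 m.

DC - N2 - K5 - F4 - S3 - DC: 8+29+25+39+12 = 113
DC - N2 - K5 - S3 - F4 - DC: 8+29+35+18+13 = 103
DC - N2 - F4 - K5 - S3 - DC: 8+23+28+35+12 = 106
DC - N2 - F4 - S3 - K5 - DC: 8+23+39+4+8 = 82
DC - N2 - S3 - K5 - F4 - DC: 8+25+4+25+13 = 75
DC - N2 - S3 - F4 - K5 - DC: 8+25+18+28+8 = 87
DC - K5 - N2 - F4 - S3 - DC: 25+15+23+39+12 = 114
DC - K5 - N2 - S3 - F4 - DC: 25+15+25+18+13 = 96
DC - K5 - F4 - N2 - S3 - DC: 25+25+21+25+12 = 108
DC - K5 - F4 - S3 - N2 - DC: 25+25+39+7+16 = 112
DC - K5 - S3 - N2 - F4 - DC: 25+35+7+23+13 = 103
DC - K5 - S3 - F4 - N2 - DC: 25+35+18+21+16 = 115
DC - F4 - N2 - K5 - S3 - DC: 31+21+29+35+12 = 128
DC - F4 - N2 - S3 - K5 - DC: 31+21+25+4+8 = 89
… (10 more)
The minimum is 75.
One optimal route: DC → N2 → S3 → K5 → F4 → DC.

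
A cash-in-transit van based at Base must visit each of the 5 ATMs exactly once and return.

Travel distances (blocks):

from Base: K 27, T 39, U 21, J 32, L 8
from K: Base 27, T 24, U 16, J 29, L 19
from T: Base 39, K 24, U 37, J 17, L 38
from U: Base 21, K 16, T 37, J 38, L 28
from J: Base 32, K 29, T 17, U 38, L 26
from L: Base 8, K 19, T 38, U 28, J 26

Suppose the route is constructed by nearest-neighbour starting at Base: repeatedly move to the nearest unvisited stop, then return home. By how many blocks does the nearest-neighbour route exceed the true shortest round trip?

Excess over optimum: 17 blocks.

From Base: L=8, U=21, K=27, J=32, T=39 → choose L (8).
From L: K=19, J=26, U=28, T=38 → choose K (19).
From K: U=16, T=24, J=29 → choose U (16).
From U: T=37, J=38 → choose T (37).
From T: J=17 → choose J (17).
NN route Base → L → K → U → T → J → Base costs 129.
Optimal: Base → U → K → T → J → L → Base costs 112 (by enumerating all 60 distinct tours).
Excess = 129 − 112 = 17.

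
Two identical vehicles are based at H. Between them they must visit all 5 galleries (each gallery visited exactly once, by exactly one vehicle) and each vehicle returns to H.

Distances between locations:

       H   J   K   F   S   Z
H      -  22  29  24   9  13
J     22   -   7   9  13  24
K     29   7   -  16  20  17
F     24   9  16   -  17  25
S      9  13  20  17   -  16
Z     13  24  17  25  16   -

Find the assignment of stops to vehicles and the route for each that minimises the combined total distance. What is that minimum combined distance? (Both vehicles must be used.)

Minimum combined distance: 88.

There are 2^4 − 1 = 15 ways to divide the 5 stops into two non-empty groups. For each, the best each vehicle can do is its own shortest tour through its group:
  {J} + {K, F, S, Z}: 44 + 72 = 116
  {K} + {J, F, S, Z}: 58 + 69 = 127
  {J, K} + {F, S, Z}: 58 + 64 = 122
  {F} + {J, K, S, Z}: 48 + 59 = 107
  {J, F} + {K, S, Z}: 55 + 59 = 114
  {K, F} + {J, S, Z}: 69 + 59 = 128
  … (15 splits in total)
  {S} + {J, K, F, Z}: 18 + 70 = 88  ← best
Best: vehicle 1 H → S → H = 18; vehicle 2 H → F → J → K → Z → H = 70; combined 88.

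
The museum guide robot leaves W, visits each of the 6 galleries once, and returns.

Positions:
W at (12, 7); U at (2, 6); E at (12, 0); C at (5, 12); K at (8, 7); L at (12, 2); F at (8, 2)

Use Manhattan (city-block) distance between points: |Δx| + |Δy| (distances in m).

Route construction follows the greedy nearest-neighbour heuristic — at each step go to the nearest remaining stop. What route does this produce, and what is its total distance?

Nearest-neighbour total = 52 m; route W → K → F → L → E → U → C → W.

W → [K:4 / L:5 / E:7 / F:9 / U:11 / C:12] → K (4)
K → [F:5 / U:7 / C:8 / L:9 / E:11] → F (5)
F → [L:4 / E:6 / U:10 / C:13] → L (4)
L → [E:2 / U:14 / C:17] → E (2)
E → [U:16 / C:19] → U (16)
U → [C:9] → C (9)
Return C→W: 12.
Total = 4 + 5 + 4 + 2 + 16 + 9 + 12 = 52.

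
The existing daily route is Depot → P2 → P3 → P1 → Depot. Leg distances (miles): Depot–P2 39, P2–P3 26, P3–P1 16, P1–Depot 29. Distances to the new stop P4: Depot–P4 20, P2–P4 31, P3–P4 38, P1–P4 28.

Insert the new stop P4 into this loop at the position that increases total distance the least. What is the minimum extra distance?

Adding 12 miles by placing P4 on the Depot–P2 leg.

Insertion cost between consecutive stops i–j is d(i,P4) + d(P4,j) − d(i,j):
  between Depot and P2: 20 + 31 − 39 = 12
  between P2 and P3: 31 + 38 − 26 = 43
  between P3 and P1: 38 + 28 − 16 = 50
  between P1 and Depot: 28 + 20 − 29 = 19
Cheapest insertion is between Depot and P2, adding 12.
New total = 110 + 12 = 122.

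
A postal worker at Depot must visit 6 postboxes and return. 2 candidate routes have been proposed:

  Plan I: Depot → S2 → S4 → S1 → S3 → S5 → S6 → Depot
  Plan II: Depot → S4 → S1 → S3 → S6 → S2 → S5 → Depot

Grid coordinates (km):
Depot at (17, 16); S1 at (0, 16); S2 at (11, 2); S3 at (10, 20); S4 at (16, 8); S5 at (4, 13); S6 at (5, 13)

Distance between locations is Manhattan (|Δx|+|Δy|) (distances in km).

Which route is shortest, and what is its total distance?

Shortest is Plan I, total 98 km.

Plan I: 20 + 11 + 24 + 14 + 13 + 1 + 15 = 98
Plan II: 9 + 24 + 14 + 12 + 17 + 18 + 16 = 110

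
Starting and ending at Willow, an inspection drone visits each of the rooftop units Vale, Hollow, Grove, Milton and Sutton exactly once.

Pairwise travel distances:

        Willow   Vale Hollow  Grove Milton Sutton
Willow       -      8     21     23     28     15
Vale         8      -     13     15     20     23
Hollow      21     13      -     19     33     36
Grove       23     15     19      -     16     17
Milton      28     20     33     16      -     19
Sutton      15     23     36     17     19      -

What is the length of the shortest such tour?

With 5 stops there are 5!/2 = 60 distinct round trips (a route and its reverse cost the same).
Willow → Vale → Hollow → Grove → Milton → Sutton → Willow: 8+13+19+16+19+15 = 90
Willow → Vale → Hollow → Grove → Sutton → Milton → Willow: 8+13+19+17+19+28 = 104
Willow → Vale → Hollow → Milton → Grove → Sutton → Willow: 8+13+33+16+17+15 = 102
Willow → Vale → Hollow → Milton → Sutton → Grove → Willow: 8+13+33+19+17+23 = 113
Willow → Vale → Hollow → Sutton → Grove → Milton → Willow: 8+13+36+17+16+28 = 118
Willow → Vale → Hollow → Sutton → Milton → Grove → Willow: 8+13+36+19+16+23 = 115
Willow → Vale → Grove → Hollow → Milton → Sutton → Willow: 8+15+19+33+19+15 = 109
Willow → Vale → Grove → Hollow → Sutton → Milton → Willow: 8+15+19+36+19+28 = 125
Willow → Vale → Grove → Milton → Hollow → Sutton → Willow: 8+15+16+33+36+15 = 123
Willow → Vale → Grove → Milton → Sutton → Hollow → Willow: 8+15+16+19+36+21 = 115
Willow → Vale → Grove → Sutton → Hollow → Milton → Willow: 8+15+17+36+33+28 = 137
Willow → Vale → Grove → Sutton → Milton → Hollow → Willow: 8+15+17+19+33+21 = 113
Willow → Vale → Milton → Hollow → Grove → Sutton → Willow: 8+20+33+19+17+15 = 112
Willow → Vale → Milton → Hollow → Sutton → Grove → Willow: 8+20+33+36+17+23 = 137
… (46 more)
The minimum is 90.
One optimal route: Willow → Vale → Hollow → Grove → Milton → Sutton → Willow (or its reverse).

Minimum total distance: 90.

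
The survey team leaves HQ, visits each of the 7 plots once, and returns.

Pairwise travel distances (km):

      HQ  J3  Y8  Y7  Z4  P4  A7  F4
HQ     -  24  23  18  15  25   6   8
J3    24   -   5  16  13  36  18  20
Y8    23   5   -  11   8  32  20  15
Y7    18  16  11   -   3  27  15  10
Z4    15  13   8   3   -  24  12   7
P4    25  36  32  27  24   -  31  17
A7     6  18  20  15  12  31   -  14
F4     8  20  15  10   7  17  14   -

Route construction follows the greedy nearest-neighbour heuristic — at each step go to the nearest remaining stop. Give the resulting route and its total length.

At HQ the remaining stops are A7 6, F4 8, Z4 15, Y7 18, Y8 23, J3 24, P4 25; go to A7.
At A7 the remaining stops are Z4 12, F4 14, Y7 15, J3 18, Y8 20, P4 31; go to Z4.
At Z4 the remaining stops are Y7 3, F4 7, Y8 8, J3 13, P4 24; go to Y7.
At Y7 the remaining stops are F4 10, Y8 11, J3 16, P4 27; go to F4.
At F4 the remaining stops are Y8 15, P4 17, J3 20; go to Y8.
At Y8 the remaining stops are J3 5, P4 32; go to J3.
At J3 the remaining stops are P4 36; go to P4.
Return P4→HQ: 25.
Total = 6 + 12 + 3 + 10 + 15 + 5 + 36 + 25 = 112.

112 km along HQ → A7 → Z4 → Y7 → F4 → Y8 → J3 → P4 → HQ.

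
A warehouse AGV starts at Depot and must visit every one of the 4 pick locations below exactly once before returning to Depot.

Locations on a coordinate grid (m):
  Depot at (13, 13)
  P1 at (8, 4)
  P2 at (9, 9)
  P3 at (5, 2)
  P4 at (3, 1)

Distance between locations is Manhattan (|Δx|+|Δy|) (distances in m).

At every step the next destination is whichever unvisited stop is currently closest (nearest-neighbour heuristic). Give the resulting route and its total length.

Nearest-neighbour total = 44 m; route Depot → P2 → P1 → P3 → P4 → Depot.

Depot → [P2:8 / P1:14 / P3:19 / P4:22] → P2 (8)
P2 → [P1:6 / P3:11 / P4:14] → P1 (6)
P1 → [P3:5 / P4:8] → P3 (5)
P3 → [P4:3] → P4 (3)
Return P4→Depot: 22.
Total = 8 + 6 + 5 + 3 + 22 = 44.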